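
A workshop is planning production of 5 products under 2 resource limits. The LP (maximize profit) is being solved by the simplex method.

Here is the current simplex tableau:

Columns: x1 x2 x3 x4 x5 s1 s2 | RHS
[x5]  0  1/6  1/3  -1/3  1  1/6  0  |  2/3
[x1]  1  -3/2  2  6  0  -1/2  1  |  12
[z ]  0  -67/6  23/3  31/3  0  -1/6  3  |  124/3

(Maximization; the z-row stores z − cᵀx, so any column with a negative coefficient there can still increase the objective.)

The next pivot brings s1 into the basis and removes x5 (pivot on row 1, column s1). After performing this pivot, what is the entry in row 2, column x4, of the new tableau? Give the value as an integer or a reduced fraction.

Pivot element is row 1, column s1: 1/6.
Normalize row 1: new (row 1, x4) = (-1/3)/(1/6) = -2.
row 2 ← row 2 − (-1/2)·(new row 1): 6 − (-1/2)·(-2) = 5.

5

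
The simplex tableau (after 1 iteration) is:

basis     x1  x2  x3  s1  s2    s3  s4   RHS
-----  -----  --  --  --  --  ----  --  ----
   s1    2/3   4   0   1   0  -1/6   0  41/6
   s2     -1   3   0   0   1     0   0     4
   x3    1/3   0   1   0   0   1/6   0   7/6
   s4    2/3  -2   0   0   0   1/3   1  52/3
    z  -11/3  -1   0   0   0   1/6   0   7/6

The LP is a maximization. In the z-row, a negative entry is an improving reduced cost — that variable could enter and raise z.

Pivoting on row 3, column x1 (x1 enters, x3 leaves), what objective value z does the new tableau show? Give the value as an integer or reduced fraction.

14

Minimum ratio for x1: (7/6)/(1/3) = 7/2.
z changes by −(z-row coeff of x1)·ratio = −(-11/3)·(7/2) = 77/6.
New z = 7/6 + (77/6) = 14.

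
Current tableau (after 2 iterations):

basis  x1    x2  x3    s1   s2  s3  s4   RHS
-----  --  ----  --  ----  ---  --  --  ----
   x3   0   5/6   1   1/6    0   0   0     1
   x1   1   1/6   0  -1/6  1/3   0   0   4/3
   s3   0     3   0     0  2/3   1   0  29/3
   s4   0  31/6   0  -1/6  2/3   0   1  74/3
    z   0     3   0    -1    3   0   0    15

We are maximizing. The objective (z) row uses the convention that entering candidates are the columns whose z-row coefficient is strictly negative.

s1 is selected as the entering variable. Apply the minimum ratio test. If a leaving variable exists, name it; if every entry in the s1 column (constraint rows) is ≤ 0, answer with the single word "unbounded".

Ratios: row 1 (x3): 1/(1/6) = 6; row 2 (x1): entry -1/6 ≤ 0, skip; row 3 (s3): entry 0 ≤ 0, skip; row 4 (s4): entry -1/6 ≤ 0, skip.
Minimum ratio is in the x3 row, so x3 leaves.

x3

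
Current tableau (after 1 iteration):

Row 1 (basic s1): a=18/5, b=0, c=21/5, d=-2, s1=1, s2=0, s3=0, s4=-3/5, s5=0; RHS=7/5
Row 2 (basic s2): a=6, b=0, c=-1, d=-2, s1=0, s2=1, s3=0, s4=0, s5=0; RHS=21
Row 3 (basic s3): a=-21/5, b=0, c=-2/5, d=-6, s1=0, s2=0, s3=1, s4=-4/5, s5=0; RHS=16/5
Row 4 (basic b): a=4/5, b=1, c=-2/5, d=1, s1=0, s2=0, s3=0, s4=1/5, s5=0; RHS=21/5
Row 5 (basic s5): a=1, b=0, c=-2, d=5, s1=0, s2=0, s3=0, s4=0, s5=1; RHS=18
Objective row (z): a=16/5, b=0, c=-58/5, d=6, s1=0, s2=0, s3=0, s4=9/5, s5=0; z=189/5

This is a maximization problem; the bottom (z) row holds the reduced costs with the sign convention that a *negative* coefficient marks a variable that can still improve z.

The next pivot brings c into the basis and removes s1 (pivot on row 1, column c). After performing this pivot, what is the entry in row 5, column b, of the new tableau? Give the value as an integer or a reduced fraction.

0

Pivot element is row 1, column c: 21/5.
Normalize row 1: new (row 1, b) = 0/(21/5) = 0.
row 5 ← row 5 − (-2)·(new row 1): 0 − (-2)·0 = 0.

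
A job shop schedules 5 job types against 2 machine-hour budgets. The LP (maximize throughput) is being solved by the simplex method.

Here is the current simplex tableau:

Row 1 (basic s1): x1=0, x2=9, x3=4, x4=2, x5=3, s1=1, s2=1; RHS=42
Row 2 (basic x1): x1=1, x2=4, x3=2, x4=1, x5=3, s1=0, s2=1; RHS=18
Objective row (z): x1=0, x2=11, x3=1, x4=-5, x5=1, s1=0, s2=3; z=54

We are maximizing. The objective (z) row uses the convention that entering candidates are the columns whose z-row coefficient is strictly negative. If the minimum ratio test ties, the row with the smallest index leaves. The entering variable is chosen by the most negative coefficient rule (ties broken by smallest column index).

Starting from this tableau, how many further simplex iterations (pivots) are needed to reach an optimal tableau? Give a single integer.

1

pivot: x4 in, x1 out → z = 144
No improving column remains; optimal.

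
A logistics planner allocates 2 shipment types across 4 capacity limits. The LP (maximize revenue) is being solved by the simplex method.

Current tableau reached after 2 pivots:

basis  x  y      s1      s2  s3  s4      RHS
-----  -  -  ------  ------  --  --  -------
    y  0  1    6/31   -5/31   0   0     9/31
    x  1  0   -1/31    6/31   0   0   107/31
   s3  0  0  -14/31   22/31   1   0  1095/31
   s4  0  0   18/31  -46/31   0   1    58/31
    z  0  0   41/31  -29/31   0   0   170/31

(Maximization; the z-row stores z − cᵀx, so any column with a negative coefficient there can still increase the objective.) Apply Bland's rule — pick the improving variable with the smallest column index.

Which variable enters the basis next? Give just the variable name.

s2

Objective-row coefficients: x: 0, y: 0, s1: 41/31, s2: -29/31, s3: 0, s4: 0.
Improving columns: s2. Bland's rule picks the smallest column index → s2.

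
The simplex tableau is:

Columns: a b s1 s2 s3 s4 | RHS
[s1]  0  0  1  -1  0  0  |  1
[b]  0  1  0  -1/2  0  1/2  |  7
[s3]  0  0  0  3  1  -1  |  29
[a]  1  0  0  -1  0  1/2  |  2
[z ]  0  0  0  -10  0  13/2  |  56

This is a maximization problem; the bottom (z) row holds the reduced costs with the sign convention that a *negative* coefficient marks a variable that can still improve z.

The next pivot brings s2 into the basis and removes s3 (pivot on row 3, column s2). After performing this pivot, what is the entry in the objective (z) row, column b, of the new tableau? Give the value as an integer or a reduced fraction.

Pivot element is row 3, column s2: 3.
Normalize row 3: new (row 3, b) = 0/3 = 0.
z-row ← z-row − (-10)·(new row 3): 0 − (-10)·0 = 0.

0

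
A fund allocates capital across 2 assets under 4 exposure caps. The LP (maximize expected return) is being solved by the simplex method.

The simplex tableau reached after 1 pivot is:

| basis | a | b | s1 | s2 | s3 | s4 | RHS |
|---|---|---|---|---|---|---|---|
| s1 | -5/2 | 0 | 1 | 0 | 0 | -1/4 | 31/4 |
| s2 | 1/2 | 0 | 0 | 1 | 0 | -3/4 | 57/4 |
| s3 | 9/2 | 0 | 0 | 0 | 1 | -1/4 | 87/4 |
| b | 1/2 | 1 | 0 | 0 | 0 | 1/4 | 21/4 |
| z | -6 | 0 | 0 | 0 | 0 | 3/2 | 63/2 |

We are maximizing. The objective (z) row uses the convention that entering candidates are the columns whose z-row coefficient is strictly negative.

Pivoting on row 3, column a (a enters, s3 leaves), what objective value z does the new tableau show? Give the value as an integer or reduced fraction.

Minimum ratio for a: (87/4)/(9/2) = 29/6.
z changes by −(z-row coeff of a)·ratio = −(-6)·(29/6) = 29.
New z = 63/2 + 29 = 121/2.

121/2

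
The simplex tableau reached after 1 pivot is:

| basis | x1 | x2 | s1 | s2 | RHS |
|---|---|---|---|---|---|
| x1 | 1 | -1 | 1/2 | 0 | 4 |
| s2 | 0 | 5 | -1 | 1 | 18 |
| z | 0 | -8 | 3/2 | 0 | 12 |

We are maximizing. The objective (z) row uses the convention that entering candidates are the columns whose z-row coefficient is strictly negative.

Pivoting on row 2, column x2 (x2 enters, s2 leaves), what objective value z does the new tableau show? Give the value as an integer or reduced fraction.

Minimum ratio for x2: 18/5 = 18/5.
z changes by −(z-row coeff of x2)·ratio = −(-8)·(18/5) = 144/5.
New z = 12 + (144/5) = 204/5.

204/5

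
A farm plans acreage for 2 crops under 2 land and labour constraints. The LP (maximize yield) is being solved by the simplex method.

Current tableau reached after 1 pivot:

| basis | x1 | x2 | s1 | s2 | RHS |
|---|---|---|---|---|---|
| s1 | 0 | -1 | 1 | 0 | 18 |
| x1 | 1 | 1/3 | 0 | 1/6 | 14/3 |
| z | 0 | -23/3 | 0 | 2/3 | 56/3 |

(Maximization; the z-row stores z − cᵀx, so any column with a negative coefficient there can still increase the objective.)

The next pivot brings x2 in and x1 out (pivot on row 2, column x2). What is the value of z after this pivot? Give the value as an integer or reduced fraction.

126

Minimum ratio for x2: (14/3)/(1/3) = 14.
z changes by −(z-row coeff of x2)·ratio = −(-23/3)·14 = 322/3.
New z = 56/3 + (322/3) = 126.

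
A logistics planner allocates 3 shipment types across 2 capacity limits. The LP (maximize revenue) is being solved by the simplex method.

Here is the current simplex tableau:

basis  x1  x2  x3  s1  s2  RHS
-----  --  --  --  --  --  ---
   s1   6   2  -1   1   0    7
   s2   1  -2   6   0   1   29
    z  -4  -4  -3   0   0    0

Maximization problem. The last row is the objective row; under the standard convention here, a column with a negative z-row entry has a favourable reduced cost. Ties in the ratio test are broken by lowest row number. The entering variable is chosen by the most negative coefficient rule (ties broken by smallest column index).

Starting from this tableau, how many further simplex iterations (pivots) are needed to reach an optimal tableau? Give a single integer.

3

pivot: x1 in, s1 out → z = 14/3
pivot: x3 in, s2 out → z = 785/37
pivot: x2 in, x1 out → z = 50
No improving column remains; optimal.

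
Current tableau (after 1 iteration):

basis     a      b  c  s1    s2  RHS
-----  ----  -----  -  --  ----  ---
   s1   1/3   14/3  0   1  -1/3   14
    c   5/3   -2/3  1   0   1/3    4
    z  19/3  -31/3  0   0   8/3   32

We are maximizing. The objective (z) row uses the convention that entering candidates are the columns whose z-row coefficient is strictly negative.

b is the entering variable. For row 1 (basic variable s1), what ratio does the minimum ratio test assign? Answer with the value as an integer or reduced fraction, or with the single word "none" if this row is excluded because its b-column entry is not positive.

Ratio = RHS / (b entry) = 14 / (14/3) = 3.

3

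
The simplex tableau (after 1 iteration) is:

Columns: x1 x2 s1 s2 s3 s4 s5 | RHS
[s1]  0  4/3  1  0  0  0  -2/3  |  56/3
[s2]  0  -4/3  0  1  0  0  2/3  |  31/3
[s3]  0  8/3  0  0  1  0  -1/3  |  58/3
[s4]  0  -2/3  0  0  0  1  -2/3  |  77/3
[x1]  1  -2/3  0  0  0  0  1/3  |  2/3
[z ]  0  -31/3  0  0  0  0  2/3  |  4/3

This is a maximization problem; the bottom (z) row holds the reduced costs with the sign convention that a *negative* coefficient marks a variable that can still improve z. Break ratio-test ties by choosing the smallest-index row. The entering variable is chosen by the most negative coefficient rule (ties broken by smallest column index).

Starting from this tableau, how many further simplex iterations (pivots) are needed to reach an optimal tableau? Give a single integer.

pivot: x2 in, s3 out → z = 305/4
pivot: s5 in, x1 out → z = 90
No improving column remains; optimal.

2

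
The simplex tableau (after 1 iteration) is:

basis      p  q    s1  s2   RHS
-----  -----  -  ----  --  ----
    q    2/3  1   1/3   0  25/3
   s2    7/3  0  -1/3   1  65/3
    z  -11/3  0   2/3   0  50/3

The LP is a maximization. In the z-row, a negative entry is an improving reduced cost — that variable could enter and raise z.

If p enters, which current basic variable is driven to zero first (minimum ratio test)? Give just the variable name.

s2

Ratios: row 1 (q): (25/3)/(2/3) = 25/2; row 2 (s2): (65/3)/(7/3) = 65/7.
Minimum ratio 65/7 is in the s2 row, so s2 leaves.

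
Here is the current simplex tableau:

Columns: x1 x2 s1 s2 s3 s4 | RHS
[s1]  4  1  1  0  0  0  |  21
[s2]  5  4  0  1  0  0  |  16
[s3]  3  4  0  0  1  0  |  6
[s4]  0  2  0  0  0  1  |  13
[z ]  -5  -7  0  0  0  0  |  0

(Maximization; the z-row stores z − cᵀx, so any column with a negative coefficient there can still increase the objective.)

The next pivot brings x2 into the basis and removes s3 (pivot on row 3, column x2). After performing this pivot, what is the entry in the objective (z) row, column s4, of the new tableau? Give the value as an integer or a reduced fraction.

Pivot element is row 3, column x2: 4.
Normalize row 3: new (row 3, s4) = 0/4 = 0.
z-row ← z-row − (-7)·(new row 3): 0 − (-7)·0 = 0.

0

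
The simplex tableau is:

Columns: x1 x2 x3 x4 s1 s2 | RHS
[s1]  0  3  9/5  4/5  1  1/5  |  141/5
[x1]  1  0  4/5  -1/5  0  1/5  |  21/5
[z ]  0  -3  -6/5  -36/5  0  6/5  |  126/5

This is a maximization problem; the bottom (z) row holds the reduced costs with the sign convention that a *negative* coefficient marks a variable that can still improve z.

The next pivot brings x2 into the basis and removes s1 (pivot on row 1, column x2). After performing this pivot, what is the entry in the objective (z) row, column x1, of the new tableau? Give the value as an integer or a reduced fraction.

0

Pivot element is row 1, column x2: 3.
Normalize row 1: new (row 1, x1) = 0/3 = 0.
z-row ← z-row − (-3)·(new row 1): 0 − (-3)·0 = 0.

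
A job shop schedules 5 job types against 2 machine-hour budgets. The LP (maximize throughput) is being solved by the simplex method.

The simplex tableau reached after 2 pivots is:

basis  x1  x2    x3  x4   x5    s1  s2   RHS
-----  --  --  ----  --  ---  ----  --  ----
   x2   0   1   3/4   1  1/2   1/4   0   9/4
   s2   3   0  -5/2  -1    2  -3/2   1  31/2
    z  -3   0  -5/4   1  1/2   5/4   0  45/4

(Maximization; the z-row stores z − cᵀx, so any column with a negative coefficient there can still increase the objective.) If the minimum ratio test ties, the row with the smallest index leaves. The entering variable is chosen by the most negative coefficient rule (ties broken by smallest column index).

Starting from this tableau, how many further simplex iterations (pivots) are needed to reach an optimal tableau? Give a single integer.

2

pivot: x1 in, s2 out → z = 107/4
pivot: x3 in, x2 out → z = 38
No improving column remains; optimal.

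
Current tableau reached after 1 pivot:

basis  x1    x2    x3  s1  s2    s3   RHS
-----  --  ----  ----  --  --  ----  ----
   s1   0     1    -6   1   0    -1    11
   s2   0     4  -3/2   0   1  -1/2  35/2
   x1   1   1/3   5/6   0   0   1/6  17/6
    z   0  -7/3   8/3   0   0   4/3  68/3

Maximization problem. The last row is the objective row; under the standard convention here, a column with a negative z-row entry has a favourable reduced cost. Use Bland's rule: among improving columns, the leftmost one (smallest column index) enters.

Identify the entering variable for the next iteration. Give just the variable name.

x2

Objective-row coefficients: x1: 0, x2: -7/3, x3: 8/3, s1: 0, s2: 0, s3: 4/3.
Improving columns: x2. Bland's rule picks the smallest column index → x2.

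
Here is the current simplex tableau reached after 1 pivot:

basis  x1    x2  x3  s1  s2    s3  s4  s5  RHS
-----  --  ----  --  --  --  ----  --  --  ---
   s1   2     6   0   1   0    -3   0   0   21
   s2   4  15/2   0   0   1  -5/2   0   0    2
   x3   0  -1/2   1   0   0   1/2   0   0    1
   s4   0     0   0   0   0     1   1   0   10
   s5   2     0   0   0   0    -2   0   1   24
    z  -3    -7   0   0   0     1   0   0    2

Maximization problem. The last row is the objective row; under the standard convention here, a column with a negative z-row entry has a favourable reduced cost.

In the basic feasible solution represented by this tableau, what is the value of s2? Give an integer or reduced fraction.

s2 is basic (row 2); its value is the RHS of that row: 2.

2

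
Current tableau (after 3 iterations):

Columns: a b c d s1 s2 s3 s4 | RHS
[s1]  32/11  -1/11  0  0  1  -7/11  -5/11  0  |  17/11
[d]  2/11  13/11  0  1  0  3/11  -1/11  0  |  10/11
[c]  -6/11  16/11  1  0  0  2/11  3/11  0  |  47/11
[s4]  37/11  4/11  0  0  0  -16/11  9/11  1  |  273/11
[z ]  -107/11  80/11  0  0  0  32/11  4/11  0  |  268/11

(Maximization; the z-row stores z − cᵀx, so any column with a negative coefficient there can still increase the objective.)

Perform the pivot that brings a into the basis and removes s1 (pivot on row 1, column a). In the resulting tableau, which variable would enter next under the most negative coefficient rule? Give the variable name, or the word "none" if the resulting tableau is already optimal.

s3

Pivot element 32/11. New z-row = old z-row − (-107/11)·(row 1/(32/11)).
Updated z-row coefficients: a: 0, b: 223/32, c: 0, d: 0, s1: 107/32, s2: 25/32, s3: -37/32, s4: 0.
The most negative is -37/32 in column s3, so s3 would enter next.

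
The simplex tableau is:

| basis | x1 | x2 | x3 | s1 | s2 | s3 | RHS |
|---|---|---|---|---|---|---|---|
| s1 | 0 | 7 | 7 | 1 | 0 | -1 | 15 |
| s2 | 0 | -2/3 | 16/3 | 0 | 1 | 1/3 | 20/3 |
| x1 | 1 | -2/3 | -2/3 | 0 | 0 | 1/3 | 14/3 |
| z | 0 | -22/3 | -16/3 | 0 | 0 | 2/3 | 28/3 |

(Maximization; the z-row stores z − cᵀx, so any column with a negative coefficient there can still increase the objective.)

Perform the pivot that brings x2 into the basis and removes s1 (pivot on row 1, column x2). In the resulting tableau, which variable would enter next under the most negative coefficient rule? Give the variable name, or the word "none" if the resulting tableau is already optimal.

s3

Pivot element 7. New z-row = old z-row − (-22/3)·(row 1/7).
Updated z-row coefficients: x1: 0, x2: 0, x3: 2, s1: 22/21, s2: 0, s3: -8/21.
The most negative is -8/21 in column s3, so s3 would enter next.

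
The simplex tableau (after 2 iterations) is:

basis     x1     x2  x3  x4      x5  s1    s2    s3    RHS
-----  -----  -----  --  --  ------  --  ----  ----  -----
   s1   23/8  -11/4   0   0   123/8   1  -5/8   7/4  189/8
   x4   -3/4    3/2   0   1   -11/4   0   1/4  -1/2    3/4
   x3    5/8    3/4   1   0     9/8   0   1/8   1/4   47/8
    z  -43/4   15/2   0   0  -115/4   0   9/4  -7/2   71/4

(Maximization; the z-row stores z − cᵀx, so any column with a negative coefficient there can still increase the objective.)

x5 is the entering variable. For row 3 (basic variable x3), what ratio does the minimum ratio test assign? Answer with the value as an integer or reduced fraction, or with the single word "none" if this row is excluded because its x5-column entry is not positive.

47/9

Ratio = RHS / (x5 entry) = (47/8) / (9/8) = 47/9.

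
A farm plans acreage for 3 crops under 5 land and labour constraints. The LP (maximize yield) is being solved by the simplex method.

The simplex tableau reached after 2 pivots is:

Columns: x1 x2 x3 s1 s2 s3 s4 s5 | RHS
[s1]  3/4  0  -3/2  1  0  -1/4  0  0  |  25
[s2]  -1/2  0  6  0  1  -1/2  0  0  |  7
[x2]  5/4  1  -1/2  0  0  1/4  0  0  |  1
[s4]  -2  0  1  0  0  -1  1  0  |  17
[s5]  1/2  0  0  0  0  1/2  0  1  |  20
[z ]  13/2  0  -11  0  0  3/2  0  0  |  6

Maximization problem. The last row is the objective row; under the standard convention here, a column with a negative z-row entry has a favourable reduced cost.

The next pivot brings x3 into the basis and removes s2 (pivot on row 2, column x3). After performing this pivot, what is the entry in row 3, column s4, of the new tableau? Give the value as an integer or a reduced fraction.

0

Pivot element is row 2, column x3: 6.
Normalize row 2: new (row 2, s4) = 0/6 = 0.
row 3 ← row 3 − (-1/2)·(new row 2): 0 − (-1/2)·0 = 0.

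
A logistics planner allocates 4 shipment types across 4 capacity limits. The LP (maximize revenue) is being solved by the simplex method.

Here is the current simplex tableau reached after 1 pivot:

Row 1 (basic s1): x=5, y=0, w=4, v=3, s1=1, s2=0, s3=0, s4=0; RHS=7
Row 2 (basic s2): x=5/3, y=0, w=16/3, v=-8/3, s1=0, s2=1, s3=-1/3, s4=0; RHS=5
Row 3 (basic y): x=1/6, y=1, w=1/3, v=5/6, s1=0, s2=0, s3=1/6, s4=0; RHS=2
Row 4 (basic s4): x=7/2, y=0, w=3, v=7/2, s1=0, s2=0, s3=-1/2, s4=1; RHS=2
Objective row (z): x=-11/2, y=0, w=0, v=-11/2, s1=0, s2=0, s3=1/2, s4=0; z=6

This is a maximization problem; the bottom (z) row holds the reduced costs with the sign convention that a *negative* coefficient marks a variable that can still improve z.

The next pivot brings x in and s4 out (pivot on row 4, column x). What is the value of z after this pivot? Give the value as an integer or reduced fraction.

64/7

Minimum ratio for x: 2/(7/2) = 4/7.
z changes by −(z-row coeff of x)·ratio = −(-11/2)·(4/7) = 22/7.
New z = 6 + (22/7) = 64/7.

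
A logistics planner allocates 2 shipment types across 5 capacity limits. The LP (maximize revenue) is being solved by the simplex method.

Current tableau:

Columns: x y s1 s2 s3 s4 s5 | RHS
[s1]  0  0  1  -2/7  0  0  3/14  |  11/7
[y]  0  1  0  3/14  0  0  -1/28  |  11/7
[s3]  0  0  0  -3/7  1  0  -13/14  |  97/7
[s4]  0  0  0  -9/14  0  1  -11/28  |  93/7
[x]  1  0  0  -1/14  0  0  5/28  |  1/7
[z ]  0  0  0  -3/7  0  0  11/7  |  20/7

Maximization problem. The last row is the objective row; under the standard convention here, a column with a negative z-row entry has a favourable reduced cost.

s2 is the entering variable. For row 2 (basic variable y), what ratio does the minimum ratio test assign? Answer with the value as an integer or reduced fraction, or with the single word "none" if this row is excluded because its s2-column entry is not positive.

Ratio = RHS / (s2 entry) = (11/7) / (3/14) = 22/3.

22/3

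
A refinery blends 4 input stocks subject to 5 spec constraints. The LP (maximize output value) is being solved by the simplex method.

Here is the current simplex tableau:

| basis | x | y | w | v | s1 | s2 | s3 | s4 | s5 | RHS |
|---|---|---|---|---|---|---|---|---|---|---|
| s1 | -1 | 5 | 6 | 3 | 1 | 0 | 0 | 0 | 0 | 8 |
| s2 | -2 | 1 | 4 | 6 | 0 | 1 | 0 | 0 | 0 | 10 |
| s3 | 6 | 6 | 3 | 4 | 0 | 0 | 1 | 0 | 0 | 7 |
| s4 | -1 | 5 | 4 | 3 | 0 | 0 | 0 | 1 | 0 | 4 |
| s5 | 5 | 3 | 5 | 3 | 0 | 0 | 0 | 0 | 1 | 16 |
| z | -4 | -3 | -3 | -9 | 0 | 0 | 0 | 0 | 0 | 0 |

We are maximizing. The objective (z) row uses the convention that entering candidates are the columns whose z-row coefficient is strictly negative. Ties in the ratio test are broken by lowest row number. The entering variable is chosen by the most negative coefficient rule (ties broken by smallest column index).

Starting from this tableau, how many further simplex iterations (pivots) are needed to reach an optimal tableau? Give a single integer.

pivot: v in, s4 out → z = 12
pivot: x in, s3 out → z = 299/22
No improving column remains; optimal.

2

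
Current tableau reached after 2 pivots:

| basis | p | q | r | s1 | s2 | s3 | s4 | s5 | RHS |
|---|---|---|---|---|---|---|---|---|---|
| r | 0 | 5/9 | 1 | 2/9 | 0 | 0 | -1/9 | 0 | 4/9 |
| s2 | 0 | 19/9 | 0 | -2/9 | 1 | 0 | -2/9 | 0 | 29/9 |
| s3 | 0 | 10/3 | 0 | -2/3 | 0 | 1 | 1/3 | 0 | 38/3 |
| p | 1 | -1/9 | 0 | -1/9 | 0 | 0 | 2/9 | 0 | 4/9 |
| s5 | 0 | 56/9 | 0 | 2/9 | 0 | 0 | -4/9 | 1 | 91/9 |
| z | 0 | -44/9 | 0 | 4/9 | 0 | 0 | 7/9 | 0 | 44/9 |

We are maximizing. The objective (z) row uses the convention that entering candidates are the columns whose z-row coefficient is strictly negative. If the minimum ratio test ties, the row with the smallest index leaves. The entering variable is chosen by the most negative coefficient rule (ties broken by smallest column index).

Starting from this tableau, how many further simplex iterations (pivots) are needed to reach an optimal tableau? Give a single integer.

pivot: q in, r out → z = 44/5
pivot: s4 in, p out → z = 28/3
No improving column remains; optimal.

2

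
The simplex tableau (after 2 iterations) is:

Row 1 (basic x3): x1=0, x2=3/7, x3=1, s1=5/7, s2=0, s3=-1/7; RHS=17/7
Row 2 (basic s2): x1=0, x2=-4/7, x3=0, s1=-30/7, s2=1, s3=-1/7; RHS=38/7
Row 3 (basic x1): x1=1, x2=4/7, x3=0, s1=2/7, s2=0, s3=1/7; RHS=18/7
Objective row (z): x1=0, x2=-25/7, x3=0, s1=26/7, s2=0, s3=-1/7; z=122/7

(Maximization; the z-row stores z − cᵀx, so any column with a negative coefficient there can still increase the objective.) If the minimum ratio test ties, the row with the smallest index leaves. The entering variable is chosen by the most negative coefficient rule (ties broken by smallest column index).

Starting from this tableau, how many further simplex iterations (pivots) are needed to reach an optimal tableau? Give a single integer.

1

pivot: x2 in, x1 out → z = 67/2
No improving column remains; optimal.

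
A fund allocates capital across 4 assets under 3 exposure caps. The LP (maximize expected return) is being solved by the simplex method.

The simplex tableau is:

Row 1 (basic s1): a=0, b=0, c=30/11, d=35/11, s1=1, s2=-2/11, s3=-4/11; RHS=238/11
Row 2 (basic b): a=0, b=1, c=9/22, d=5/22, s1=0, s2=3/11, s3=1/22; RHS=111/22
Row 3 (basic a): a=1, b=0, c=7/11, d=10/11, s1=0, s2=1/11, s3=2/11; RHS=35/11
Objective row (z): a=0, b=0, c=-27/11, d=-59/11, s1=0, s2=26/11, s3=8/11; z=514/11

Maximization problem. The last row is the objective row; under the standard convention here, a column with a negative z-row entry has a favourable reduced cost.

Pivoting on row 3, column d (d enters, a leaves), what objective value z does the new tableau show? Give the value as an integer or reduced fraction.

131/2

Minimum ratio for d: (35/11)/(10/11) = 7/2.
z changes by −(z-row coeff of d)·ratio = −(-59/11)·(7/2) = 413/22.
New z = 514/11 + (413/22) = 131/2.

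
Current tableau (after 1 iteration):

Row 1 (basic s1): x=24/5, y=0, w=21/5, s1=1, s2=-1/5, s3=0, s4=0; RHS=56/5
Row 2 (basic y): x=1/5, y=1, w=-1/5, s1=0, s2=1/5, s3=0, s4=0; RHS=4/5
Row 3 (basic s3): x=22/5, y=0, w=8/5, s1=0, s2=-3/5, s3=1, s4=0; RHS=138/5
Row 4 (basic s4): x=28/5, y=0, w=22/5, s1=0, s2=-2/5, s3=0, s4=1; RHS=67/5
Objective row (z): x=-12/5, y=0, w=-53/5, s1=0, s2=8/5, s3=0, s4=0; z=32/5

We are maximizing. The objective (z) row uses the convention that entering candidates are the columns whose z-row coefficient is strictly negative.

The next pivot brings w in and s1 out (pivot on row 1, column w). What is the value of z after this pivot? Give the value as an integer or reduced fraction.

Minimum ratio for w: (56/5)/(21/5) = 8/3.
z changes by −(z-row coeff of w)·ratio = −(-53/5)·(8/3) = 424/15.
New z = 32/5 + (424/15) = 104/3.

104/3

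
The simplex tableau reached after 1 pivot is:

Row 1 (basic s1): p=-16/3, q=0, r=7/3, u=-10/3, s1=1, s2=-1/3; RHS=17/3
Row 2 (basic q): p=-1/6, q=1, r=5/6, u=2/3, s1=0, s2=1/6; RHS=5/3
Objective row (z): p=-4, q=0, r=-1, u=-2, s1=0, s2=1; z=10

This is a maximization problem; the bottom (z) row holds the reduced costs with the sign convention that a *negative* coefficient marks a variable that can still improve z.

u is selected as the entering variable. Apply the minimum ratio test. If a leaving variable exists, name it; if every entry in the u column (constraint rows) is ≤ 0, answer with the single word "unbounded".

q

Ratios: row 1 (s1): entry -10/3 ≤ 0, skip; row 2 (q): (5/3)/(2/3) = 5/2.
Minimum ratio is in the q row, so q leaves.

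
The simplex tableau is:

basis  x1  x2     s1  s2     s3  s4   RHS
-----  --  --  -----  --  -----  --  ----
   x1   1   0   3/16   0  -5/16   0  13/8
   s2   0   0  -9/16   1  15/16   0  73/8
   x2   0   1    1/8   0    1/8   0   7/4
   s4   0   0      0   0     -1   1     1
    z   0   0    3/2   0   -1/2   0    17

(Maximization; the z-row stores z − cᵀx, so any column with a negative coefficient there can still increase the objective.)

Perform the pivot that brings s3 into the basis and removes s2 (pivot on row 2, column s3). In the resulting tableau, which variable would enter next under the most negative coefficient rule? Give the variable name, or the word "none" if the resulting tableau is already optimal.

none

Pivot element 15/16. New z-row = old z-row − (-1/2)·(row 2/(15/16)).
Updated z-row coefficients: x1: 0, x2: 0, s1: 6/5, s2: 8/15, s3: 0, s4: 0.
No coefficient is strictly negative; the tableau after this pivot is optimal.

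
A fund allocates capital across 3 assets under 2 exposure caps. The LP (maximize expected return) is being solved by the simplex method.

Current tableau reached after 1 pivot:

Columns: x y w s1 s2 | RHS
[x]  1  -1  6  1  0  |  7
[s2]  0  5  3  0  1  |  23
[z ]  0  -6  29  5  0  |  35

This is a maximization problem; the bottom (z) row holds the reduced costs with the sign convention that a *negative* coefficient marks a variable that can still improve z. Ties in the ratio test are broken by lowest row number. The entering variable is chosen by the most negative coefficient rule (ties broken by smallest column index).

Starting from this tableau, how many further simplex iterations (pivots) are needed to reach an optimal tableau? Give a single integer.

pivot: y in, s2 out → z = 313/5
No improving column remains; optimal.

1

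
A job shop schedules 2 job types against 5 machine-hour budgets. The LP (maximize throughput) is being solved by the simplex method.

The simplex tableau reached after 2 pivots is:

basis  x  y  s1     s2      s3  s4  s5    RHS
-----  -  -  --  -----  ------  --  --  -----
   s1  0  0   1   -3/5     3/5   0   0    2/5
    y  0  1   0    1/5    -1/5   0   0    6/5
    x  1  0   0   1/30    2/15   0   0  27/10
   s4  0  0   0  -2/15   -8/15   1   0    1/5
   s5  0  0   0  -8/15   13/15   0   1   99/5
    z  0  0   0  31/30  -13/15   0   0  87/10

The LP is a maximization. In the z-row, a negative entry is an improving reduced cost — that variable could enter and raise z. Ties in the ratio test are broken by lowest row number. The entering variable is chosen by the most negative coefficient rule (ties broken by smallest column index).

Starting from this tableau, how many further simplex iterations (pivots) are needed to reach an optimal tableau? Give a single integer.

1

pivot: s3 in, s1 out → z = 167/18
No improving column remains; optimal.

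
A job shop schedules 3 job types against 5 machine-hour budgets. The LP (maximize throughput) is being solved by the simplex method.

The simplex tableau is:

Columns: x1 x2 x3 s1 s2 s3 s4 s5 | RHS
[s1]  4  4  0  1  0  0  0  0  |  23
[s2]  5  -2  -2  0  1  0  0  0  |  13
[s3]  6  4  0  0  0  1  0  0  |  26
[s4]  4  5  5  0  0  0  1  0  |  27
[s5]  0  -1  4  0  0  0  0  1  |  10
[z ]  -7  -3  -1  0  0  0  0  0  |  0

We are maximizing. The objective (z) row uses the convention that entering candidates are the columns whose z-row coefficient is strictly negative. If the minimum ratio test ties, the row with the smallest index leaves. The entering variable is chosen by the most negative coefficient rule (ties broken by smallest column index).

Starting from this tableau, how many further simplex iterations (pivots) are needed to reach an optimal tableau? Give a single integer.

pivot: x1 in, s2 out → z = 91/5
pivot: x2 in, s3 out → z = 221/8
pivot: x3 in, s4 out → z = 988/33
No improving column remains; optimal.

3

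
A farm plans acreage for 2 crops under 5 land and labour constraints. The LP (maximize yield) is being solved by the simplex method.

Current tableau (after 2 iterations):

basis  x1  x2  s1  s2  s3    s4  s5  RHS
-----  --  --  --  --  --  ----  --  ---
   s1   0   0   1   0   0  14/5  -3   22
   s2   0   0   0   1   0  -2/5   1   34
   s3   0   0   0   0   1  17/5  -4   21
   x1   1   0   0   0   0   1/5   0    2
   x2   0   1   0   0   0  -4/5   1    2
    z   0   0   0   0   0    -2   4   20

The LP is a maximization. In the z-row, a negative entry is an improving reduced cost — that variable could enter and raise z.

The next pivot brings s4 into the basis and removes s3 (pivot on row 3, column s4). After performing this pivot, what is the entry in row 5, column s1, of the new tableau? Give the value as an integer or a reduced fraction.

Pivot element is row 3, column s4: 17/5.
Normalize row 3: new (row 3, s1) = 0/(17/5) = 0.
row 5 ← row 5 − (-4/5)·(new row 3): 0 − (-4/5)·0 = 0.

0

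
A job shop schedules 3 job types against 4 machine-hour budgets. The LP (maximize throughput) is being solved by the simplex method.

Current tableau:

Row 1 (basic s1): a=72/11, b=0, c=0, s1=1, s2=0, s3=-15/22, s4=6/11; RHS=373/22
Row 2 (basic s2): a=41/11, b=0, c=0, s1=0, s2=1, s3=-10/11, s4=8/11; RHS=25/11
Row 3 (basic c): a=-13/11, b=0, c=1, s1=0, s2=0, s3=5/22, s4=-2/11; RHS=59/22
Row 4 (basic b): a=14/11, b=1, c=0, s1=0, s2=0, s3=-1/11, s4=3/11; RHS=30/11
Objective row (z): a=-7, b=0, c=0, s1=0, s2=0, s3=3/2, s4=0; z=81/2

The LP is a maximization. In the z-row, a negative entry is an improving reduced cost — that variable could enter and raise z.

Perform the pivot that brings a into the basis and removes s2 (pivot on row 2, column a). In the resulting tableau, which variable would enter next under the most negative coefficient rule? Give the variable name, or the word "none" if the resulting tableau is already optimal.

Pivot element 41/11. New z-row = old z-row − (-7)·(row 2/(41/11)).
Updated z-row coefficients: a: 0, b: 0, c: 0, s1: 0, s2: 77/41, s3: -17/82, s4: 56/41.
The most negative is -17/82 in column s3, so s3 would enter next.

s3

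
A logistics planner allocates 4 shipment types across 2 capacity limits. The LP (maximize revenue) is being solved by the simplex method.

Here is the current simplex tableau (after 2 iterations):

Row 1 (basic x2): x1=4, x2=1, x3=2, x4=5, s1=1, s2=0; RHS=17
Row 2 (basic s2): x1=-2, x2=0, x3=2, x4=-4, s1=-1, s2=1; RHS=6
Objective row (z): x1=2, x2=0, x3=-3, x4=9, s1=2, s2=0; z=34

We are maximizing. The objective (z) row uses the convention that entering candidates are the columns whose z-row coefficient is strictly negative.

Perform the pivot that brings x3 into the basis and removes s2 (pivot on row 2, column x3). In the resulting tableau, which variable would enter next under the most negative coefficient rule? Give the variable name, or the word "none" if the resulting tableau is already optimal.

Pivot element 2. New z-row = old z-row − (-3)·(row 2/2).
Updated z-row coefficients: x1: -1, x2: 0, x3: 0, x4: 3, s1: 1/2, s2: 3/2.
The most negative is -1 in column x1, so x1 would enter next.

x1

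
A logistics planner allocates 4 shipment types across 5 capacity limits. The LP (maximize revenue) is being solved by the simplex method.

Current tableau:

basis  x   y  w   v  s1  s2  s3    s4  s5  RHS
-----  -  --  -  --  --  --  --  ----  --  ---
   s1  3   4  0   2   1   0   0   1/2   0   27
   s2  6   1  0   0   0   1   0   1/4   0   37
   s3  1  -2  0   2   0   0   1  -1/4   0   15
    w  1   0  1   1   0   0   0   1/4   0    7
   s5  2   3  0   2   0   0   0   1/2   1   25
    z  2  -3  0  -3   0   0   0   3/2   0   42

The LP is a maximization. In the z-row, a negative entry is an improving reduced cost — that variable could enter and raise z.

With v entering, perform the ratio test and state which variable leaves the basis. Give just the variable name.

w

Ratios: row 1 (s1): 27/2 = 27/2; row 2 (s2): entry 0 ≤ 0, skip; row 3 (s3): 15/2 = 15/2; row 4 (w): 7/1 = 7; row 5 (s5): 25/2 = 25/2.
Minimum ratio 7 is in the w row, so w leaves.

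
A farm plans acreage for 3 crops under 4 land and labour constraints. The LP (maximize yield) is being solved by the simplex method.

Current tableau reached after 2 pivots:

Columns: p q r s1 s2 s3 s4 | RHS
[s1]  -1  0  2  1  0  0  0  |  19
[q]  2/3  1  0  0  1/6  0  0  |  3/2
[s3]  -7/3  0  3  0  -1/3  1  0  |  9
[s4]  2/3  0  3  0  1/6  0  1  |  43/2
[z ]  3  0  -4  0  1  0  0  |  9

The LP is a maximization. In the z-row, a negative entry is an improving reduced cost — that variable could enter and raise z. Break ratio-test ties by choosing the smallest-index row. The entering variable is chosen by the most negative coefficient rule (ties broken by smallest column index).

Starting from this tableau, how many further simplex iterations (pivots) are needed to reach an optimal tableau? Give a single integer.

2

pivot: r in, s3 out → z = 21
pivot: p in, q out → z = 85/4
No improving column remains; optimal.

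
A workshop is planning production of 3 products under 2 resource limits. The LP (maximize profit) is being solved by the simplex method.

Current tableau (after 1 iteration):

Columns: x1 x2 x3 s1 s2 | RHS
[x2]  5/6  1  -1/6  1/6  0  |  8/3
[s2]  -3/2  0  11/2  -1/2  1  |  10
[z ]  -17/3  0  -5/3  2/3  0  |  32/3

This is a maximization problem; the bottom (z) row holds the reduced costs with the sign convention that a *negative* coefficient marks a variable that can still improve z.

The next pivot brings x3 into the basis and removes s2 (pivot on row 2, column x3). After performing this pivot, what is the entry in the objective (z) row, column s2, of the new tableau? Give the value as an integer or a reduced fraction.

Pivot element is row 2, column x3: 11/2.
Normalize row 2: new (row 2, s2) = 1/(11/2) = 2/11.
z-row ← z-row − (-5/3)·(new row 2): 0 − (-5/3)·(2/11) = 10/33.

10/33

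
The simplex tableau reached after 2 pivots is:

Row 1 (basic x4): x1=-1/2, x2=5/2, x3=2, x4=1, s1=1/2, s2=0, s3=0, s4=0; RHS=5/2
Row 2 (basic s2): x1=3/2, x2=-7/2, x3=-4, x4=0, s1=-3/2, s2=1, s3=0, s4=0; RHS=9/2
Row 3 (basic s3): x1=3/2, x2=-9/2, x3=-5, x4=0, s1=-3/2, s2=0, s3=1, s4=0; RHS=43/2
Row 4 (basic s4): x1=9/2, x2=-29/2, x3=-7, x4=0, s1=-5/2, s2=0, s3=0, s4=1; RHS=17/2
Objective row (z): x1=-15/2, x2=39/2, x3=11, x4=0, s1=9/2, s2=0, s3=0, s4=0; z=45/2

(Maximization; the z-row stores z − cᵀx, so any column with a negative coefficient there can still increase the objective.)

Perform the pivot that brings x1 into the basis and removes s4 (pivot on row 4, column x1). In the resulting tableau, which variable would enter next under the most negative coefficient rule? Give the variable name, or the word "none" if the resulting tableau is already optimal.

Pivot element 9/2. New z-row = old z-row − (-15/2)·(row 4/(9/2)).
Updated z-row coefficients: x1: 0, x2: -14/3, x3: -2/3, x4: 0, s1: 1/3, s2: 0, s3: 0, s4: 5/3.
The most negative is -14/3 in column x2, so x2 would enter next.

x2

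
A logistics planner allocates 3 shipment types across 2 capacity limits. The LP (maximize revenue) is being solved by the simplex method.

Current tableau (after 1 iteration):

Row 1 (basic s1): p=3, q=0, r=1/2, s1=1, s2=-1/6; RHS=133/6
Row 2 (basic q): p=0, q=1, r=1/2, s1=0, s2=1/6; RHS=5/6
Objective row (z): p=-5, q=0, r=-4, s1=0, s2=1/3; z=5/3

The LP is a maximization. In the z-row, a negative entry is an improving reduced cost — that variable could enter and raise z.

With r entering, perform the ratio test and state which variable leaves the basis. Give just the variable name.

Ratios: row 1 (s1): (133/6)/(1/2) = 133/3; row 2 (q): (5/6)/(1/2) = 5/3.
Minimum ratio 5/3 is in the q row, so q leaves.

q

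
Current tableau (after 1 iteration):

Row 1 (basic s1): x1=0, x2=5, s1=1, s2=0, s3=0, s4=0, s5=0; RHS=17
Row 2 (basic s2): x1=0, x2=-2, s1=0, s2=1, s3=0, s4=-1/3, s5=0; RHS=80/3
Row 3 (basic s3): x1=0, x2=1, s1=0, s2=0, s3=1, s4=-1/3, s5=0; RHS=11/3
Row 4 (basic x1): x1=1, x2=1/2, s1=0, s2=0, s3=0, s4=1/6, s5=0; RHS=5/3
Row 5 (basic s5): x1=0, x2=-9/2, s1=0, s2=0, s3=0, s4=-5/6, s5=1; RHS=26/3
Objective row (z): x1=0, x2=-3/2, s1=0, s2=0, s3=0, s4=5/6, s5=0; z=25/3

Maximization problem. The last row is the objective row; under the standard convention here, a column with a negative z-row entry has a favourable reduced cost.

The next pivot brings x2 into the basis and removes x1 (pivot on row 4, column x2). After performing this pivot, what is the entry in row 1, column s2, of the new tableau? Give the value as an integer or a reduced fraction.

Pivot element is row 4, column x2: 1/2.
Normalize row 4: new (row 4, s2) = 0/(1/2) = 0.
row 1 ← row 1 − 5·(new row 4): 0 − 5·0 = 0.

0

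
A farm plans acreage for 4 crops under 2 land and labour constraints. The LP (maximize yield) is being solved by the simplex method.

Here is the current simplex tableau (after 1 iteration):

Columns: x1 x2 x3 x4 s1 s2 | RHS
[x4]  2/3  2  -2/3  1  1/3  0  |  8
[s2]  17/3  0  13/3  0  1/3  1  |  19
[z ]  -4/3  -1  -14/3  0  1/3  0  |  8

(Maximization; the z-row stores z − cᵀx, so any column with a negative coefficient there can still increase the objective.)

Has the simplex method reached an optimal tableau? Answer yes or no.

no

Column x1 has objective-row coefficient -4/3, which is negative; an improving pivot exists, so not yet optimal.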